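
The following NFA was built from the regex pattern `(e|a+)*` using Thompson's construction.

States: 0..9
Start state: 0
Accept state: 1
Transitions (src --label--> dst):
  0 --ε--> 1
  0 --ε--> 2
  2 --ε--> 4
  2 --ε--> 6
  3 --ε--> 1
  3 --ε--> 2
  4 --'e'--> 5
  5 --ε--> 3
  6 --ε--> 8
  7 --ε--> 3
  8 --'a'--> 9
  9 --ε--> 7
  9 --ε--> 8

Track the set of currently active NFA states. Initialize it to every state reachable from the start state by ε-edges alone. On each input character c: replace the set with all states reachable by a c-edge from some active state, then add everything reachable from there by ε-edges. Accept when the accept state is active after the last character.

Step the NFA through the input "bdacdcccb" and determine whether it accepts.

start: ε-closure({0}) = {0,1,2,4,6,8}
'b' @ 1: {}  — no active states
rest 'dacdcccb' ignored (set empty)
after full input: {}  (accept=1 not in)

Answer: REJECT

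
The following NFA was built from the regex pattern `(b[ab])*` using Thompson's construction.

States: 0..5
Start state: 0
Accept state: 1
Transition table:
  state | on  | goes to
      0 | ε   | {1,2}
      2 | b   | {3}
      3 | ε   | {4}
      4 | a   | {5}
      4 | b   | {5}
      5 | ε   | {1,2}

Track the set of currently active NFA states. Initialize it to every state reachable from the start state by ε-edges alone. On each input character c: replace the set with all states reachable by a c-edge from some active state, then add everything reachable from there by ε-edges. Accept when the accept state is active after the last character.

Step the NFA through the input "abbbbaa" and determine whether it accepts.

S₀ = ε-closure({0}) = {0,1,2}
'a' @ 1: {}  — dead — no transitions
rest 'bbbbaa' ignored (set empty)
final: {}; accept 1 not in set

Answer: REJECT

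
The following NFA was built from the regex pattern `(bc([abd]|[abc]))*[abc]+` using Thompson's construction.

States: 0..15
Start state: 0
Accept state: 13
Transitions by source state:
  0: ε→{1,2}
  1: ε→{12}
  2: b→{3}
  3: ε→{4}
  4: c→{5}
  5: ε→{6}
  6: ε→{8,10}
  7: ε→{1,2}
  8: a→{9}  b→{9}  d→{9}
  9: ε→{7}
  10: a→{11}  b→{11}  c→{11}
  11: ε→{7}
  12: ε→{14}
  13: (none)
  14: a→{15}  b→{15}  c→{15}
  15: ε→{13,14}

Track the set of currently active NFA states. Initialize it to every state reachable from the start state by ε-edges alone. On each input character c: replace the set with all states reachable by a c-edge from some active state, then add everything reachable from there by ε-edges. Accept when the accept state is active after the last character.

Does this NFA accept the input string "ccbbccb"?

initial (ε-close {0}): {0,1,2,12,14}
'c' @ 1: {13,14,15}  [accepting]
'c' @ 2: {13,14,15}  [accepting]
'b' @ 3: {13,14,15}  [accepting]
'b' @ 4: {13,14,15}  [accepting]
'c' @ 5: {13,14,15}  [accepting]
'c' @ 6: {13,14,15}  [accepting]
'b' @ 7: {13,14,15}  [accepting]
after full input: {13,14,15}  (accept=13 in)

Answer: ACCEPT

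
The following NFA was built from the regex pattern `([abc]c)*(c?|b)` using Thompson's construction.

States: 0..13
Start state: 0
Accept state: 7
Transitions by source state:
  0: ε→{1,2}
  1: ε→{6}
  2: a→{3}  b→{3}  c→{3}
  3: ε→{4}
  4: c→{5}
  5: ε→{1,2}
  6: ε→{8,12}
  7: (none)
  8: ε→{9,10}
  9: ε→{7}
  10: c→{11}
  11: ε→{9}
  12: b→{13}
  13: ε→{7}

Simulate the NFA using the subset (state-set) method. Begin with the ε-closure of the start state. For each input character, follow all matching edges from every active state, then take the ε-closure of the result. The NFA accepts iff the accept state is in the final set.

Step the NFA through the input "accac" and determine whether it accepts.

start: ε-closure({0}) = {0,1,2,6,7,8,9,10,12}
'a' @ 1: {3,4}
'c' @ 2: {1,2,5,6,7,8,9,10,12}  [accepting]
'c' @ 3: {3,4,7,9,11}  [accepting]
'a' @ 4: {}  — dead — no transitions
rest 'c' ignored (set empty)
after full input: {}  (accept=7 not in)

Answer: REJECT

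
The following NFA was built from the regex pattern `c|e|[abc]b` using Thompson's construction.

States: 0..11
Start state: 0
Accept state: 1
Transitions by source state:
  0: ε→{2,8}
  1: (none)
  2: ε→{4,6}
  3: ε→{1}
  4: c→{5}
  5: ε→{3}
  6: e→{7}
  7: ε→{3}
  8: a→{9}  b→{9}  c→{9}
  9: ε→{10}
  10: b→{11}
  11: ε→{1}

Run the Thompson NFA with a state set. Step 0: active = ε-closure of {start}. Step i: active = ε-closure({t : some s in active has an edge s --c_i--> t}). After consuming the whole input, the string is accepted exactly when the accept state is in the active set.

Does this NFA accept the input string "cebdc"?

Answer: REJECT

Steps:
start: ε-closure({0}) = {0,2,4,6,8}
'c' @ 1: {1,3,5,9,10}  ✓accept
'e' @ 2: {}  — dead — no transitions
rest 'bdc' ignored (set empty)
end set {} — state 1 not in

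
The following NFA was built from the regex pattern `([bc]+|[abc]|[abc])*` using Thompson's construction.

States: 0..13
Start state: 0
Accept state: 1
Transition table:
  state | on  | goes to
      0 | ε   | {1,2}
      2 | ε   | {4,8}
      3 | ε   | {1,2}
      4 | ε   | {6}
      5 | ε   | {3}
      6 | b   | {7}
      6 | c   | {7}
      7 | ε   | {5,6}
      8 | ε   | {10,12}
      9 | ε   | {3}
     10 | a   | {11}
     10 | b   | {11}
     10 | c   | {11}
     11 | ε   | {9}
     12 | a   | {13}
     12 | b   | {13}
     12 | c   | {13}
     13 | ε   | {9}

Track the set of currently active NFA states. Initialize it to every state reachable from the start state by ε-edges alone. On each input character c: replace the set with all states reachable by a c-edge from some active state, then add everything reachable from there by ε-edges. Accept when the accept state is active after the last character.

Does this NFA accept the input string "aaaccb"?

Answer: ACCEPT

Derivation:
initial (ε-close {0}): {0,1,2,4,6,8,10,12}
'a' @ 1: {1,2,3,4,6,8,9,10,11,12,13}  (accept∈set)
'a' @ 2: {1,2,3,4,6,8,9,10,11,12,13}  (accept∈set)
'a' @ 3: {1,2,3,4,6,8,9,10,11,12,13}  (accept∈set)
'c' @ 4: {1,2,3,4,5,6,7,8,9,10,11,12,13}  (accept∈set)
'c' @ 5: {1,2,3,4,5,6,7,8,9,10,11,12,13}  (accept∈set)
'b' @ 6: {1,2,3,4,5,6,7,8,9,10,11,12,13}  (accept∈set)
end set {1,2,3,4,5,6,7,8,9,10,11,12,13} — state 1 in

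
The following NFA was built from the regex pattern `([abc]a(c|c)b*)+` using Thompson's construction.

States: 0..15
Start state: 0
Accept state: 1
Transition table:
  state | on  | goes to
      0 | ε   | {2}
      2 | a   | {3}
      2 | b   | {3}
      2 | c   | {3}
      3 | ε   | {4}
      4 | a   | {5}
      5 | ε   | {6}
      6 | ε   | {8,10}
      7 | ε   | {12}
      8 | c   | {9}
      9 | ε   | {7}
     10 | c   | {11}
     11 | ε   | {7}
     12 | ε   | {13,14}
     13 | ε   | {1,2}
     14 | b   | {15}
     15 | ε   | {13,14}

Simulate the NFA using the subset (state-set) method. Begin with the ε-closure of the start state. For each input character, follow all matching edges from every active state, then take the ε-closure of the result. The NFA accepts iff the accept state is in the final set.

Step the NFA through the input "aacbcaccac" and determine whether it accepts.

Answer: ACCEPT

Steps:
start: ε-closure({0}) = {0,2}
'a' @ 1: {3,4}
'a' @ 2: {5,6,8,10}
'c' @ 3: {1,2,7,9,11,12,13,14}  [accepting]
'b' @ 4: {1,2,3,4,13,14,15}  [accepting]
'c' @ 5: {3,4}
'a' @ 6: {5,6,8,10}
'c' @ 7: {1,2,7,9,11,12,13,14}  [accepting]
'c' @ 8: {3,4}
'a' @ 9: {5,6,8,10}
'c' @ 10: {1,2,7,9,11,12,13,14}  [accepting]
after full input: {1,2,7,9,11,12,13,14}  (accept=1 in)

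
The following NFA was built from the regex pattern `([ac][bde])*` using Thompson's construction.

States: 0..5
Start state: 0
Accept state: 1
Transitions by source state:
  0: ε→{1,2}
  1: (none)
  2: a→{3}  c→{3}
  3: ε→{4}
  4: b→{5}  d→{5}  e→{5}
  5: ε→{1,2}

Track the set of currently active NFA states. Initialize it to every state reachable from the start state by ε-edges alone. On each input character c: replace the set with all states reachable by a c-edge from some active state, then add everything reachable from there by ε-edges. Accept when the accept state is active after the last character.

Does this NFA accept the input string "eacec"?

start: ε-closure({0}) = {0,1,2}
'e' @ 1: {}  — no active states
rest 'acec' ignored (set empty)
end set {} — state 1 not in

Answer: REJECT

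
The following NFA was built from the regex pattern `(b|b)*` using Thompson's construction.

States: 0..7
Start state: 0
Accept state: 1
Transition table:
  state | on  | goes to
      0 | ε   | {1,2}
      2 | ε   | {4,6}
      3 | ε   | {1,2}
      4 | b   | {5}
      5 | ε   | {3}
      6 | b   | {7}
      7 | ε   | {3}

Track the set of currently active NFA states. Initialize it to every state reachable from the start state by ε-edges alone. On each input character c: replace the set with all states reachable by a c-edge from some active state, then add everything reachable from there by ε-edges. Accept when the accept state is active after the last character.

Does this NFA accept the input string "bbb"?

Answer: ACCEPT

Derivation:
S₀ = ε-closure({0}) = {0,1,2,4,6}
'b' @ 1: {1,2,3,4,5,6,7}  [accepting]
'b' @ 2: {1,2,3,4,5,6,7}  [accepting]
'b' @ 3: {1,2,3,4,5,6,7}  [accepting]
final: {1,2,3,4,5,6,7}; accept 1 in set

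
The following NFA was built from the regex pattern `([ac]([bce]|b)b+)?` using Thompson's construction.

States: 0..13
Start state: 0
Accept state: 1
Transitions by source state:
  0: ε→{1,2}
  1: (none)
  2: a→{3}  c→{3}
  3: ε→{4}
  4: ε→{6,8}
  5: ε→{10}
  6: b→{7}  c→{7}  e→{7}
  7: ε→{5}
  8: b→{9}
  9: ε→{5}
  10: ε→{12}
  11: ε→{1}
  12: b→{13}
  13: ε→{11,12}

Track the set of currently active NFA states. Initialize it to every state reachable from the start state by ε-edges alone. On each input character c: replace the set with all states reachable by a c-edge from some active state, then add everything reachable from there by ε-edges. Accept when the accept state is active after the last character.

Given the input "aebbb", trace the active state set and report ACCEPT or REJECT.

Answer: ACCEPT

Derivation:
initial (ε-close {0}): {0,1,2}
'a' @ 1: {3,4,6,8}
'e' @ 2: {5,7,10,12}
'b' @ 3: {1,11,12,13}  [accepting]
'b' @ 4: {1,11,12,13}  [accepting]
'b' @ 5: {1,11,12,13}  [accepting]
end set {1,11,12,13} — state 1 in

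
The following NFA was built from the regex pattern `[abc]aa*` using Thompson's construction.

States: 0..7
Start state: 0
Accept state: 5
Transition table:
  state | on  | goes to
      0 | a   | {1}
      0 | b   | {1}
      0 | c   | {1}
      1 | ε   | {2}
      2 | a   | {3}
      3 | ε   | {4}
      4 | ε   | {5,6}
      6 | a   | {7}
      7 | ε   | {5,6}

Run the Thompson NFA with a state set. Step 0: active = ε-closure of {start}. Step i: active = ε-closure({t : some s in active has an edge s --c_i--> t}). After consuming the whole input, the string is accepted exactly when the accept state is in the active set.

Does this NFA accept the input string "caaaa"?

start: ε-closure({0}) = {0}
'c' @ 1: {1,2}
'a' @ 2: {3,4,5,6}  [accepting]
'a' @ 3: {5,6,7}  [accepting]
'a' @ 4: {5,6,7}  [accepting]
'a' @ 5: {5,6,7}  [accepting]
end set {5,6,7} — state 5 in

Answer: ACCEPT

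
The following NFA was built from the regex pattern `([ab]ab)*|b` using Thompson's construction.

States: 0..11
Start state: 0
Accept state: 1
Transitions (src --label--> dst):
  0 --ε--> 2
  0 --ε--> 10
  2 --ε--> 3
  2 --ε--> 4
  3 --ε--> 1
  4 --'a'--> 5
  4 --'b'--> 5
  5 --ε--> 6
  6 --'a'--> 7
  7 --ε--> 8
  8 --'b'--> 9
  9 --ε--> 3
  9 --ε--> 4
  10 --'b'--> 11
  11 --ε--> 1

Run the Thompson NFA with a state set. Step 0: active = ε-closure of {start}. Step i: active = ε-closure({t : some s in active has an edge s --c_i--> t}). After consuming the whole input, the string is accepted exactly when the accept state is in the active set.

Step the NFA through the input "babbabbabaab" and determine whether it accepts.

Answer: ACCEPT

Steps:
initial (ε-close {0}): {0,1,2,3,4,10}
'b' @ 1: {1,5,6,11}  ✓accept
'a' @ 2: {7,8}
'b' @ 3: {1,3,4,9}  ✓accept
'b' @ 4: {5,6}
'a' @ 5: {7,8}
'b' @ 6: {1,3,4,9}  ✓accept
'b' @ 7: {5,6}
'a' @ 8: {7,8}
'b' @ 9: {1,3,4,9}  ✓accept
'a' @ 10: {5,6}
'a' @ 11: {7,8}
'b' @ 12: {1,3,4,9}  ✓accept
final: {1,3,4,9}; accept 1 in set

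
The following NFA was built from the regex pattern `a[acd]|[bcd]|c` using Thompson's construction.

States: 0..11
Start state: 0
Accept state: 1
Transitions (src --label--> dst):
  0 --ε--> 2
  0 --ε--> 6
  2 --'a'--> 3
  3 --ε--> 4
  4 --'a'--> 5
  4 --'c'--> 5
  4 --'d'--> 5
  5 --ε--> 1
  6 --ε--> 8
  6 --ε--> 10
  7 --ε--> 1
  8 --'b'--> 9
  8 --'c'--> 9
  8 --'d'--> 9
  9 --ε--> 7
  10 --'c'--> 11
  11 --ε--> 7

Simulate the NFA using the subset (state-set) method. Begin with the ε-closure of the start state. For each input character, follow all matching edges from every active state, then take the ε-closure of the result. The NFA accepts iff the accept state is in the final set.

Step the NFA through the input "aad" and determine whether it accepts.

initial (ε-close {0}): {0,2,6,8,10}
'a' @ 1: {3,4}
'a' @ 2: {1,5}  (accept∈set)
'd' @ 3: {}  — state set empty
end set {} — state 1 not in

Answer: REJECT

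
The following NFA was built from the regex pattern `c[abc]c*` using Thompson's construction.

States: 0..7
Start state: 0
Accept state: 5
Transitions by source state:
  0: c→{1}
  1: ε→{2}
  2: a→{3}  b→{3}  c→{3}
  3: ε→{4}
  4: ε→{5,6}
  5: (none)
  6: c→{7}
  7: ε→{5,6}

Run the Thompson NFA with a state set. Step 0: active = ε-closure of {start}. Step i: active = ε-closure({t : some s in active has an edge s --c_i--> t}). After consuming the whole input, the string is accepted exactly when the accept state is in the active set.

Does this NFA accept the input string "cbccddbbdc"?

Answer: REJECT

Derivation:
start: ε-closure({0}) = {0}
'c' @ 1: {1,2}
'b' @ 2: {3,4,5,6}  (accept∈set)
'c' @ 3: {5,6,7}  (accept∈set)
'c' @ 4: {5,6,7}  (accept∈set)
'd' @ 5: {}  — no active states
rest 'dbbdc' ignored (set empty)
final: {}; accept 5 not in set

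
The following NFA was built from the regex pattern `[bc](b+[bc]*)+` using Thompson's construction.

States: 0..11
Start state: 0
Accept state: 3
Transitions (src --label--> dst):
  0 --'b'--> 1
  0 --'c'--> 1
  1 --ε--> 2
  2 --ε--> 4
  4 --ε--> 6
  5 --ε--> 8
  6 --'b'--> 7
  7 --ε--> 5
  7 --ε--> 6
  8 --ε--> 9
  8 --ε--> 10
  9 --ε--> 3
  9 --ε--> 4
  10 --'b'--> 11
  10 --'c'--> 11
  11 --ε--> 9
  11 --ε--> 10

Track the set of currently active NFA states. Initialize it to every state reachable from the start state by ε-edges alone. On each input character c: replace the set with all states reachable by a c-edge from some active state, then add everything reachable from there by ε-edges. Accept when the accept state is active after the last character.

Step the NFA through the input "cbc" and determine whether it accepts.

Answer: ACCEPT

Trace:
S₀ = ε-closure({0}) = {0}
'c' @ 1: {1,2,4,6}
'b' @ 2: {3,4,5,6,7,8,9,10}  [accepting]
'c' @ 3: {3,4,6,9,10,11}  [accepting]
final: {3,4,6,9,10,11}; accept 3 in set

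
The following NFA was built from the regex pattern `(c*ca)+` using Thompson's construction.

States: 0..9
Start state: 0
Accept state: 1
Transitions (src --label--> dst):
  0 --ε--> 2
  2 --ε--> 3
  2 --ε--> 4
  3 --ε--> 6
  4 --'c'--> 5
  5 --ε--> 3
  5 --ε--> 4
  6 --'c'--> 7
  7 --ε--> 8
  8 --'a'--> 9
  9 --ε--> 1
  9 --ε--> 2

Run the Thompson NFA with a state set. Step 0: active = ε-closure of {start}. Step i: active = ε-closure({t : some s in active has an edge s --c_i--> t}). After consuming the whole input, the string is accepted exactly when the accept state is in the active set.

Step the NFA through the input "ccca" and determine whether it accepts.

Answer: ACCEPT

Steps:
S₀ = ε-closure({0}) = {0,2,3,4,6}
'c' @ 1: {3,4,5,6,7,8}
'c' @ 2: {3,4,5,6,7,8}
'c' @ 3: {3,4,5,6,7,8}
'a' @ 4: {1,2,3,4,6,9}  (accept∈set)
end set {1,2,3,4,6,9} — state 1 in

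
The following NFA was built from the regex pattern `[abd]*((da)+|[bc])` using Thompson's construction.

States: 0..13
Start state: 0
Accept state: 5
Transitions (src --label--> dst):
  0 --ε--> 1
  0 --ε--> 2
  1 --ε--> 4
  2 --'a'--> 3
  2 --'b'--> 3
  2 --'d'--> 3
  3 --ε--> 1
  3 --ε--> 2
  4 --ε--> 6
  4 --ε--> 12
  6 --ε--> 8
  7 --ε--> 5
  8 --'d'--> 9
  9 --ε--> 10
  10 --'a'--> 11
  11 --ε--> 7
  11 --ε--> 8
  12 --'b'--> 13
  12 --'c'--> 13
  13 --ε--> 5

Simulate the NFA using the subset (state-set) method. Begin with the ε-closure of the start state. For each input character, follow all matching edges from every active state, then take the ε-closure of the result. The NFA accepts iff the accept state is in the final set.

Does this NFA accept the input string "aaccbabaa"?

Answer: REJECT

Steps:
start: ε-closure({0}) = {0,1,2,4,6,8,12}
'a' @ 1: {1,2,3,4,6,8,12}
'a' @ 2: {1,2,3,4,6,8,12}
'c' @ 3: {5,13}  [accepting]
'c' @ 4: {}  — state set empty
rest 'babaa' ignored (set empty)
final: {}; accept 5 not in set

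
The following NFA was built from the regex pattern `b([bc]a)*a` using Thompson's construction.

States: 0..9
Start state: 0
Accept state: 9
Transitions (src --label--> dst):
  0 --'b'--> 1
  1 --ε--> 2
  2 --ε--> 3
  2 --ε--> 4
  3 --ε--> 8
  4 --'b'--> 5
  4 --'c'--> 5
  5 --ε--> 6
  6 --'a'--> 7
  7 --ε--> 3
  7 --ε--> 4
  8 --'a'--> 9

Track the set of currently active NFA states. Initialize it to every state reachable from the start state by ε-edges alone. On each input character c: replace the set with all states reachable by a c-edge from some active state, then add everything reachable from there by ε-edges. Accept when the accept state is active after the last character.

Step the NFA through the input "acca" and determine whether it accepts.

S₀ = ε-closure({0}) = {0}
'a' @ 1: {}  — dead — no transitions
rest 'cca' ignored (set empty)
end set {} — state 9 not in

Answer: REJECT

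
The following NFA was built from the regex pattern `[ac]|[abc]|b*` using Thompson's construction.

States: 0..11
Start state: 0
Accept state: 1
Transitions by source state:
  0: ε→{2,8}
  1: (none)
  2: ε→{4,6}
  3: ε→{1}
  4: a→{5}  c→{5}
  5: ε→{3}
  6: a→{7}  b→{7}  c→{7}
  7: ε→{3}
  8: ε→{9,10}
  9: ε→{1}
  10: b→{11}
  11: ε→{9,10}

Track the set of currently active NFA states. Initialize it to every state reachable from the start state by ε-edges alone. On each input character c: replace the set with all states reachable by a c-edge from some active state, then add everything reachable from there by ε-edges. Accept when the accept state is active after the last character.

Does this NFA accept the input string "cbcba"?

Answer: REJECT

Derivation:
start: ε-closure({0}) = {0,1,2,4,6,8,9,10}
'c' @ 1: {1,3,5,7}  ✓accept
'b' @ 2: {}  — no active states
rest 'cba' ignored (set empty)
final: {}; accept 1 not in set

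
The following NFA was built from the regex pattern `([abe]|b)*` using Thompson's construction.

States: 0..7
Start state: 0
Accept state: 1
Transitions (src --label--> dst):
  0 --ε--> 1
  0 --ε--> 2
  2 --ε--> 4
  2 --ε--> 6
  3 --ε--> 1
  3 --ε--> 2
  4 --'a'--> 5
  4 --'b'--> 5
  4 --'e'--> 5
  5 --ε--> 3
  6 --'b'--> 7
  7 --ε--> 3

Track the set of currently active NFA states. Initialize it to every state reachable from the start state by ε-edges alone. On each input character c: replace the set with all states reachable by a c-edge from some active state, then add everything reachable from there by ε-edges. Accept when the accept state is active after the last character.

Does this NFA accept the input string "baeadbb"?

S₀ = ε-closure({0}) = {0,1,2,4,6}
'b' @ 1: {1,2,3,4,5,6,7}  [accepting]
'a' @ 2: {1,2,3,4,5,6}  [accepting]
'e' @ 3: {1,2,3,4,5,6}  [accepting]
'a' @ 4: {1,2,3,4,5,6}  [accepting]
'd' @ 5: {}  — dead — no transitions
rest 'bb' ignored (set empty)
final: {}; accept 1 not in set

Answer: REJECT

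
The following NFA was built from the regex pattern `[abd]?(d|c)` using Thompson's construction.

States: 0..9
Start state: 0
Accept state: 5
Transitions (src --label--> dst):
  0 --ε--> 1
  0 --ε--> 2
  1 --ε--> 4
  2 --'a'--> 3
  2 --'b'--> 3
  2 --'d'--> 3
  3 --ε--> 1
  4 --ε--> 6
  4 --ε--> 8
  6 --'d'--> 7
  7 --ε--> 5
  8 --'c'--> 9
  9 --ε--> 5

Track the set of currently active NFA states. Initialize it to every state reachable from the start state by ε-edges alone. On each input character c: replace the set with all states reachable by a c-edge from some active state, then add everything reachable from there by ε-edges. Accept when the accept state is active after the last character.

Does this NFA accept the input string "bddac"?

start: ε-closure({0}) = {0,1,2,4,6,8}
'b' @ 1: {1,3,4,6,8}
'd' @ 2: {5,7}  (accept∈set)
'd' @ 3: {}  — dead — no transitions
rest 'ac' ignored (set empty)
end set {} — state 5 not in

Answer: REJECT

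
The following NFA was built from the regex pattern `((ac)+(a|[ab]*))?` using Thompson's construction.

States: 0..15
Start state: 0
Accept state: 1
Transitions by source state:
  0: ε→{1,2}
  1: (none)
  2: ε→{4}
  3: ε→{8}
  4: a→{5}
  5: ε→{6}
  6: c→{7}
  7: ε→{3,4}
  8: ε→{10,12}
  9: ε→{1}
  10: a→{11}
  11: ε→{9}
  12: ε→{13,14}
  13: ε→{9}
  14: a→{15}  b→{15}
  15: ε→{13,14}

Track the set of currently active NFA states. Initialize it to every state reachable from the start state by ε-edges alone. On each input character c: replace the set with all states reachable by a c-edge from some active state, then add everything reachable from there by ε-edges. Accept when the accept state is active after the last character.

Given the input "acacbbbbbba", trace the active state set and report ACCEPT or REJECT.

S₀ = ε-closure({0}) = {0,1,2,4}
'a' @ 1: {5,6}
'c' @ 2: {1,3,4,7,8,9,10,12,13,14}  (accept∈set)
'a' @ 3: {1,5,6,9,11,13,14,15}  (accept∈set)
'c' @ 4: {1,3,4,7,8,9,10,12,13,14}  (accept∈set)
'b' @ 5: {1,9,13,14,15}  (accept∈set)
'b' @ 6: {1,9,13,14,15}  (accept∈set)
'b' @ 7: {1,9,13,14,15}  (accept∈set)
'b' @ 8: {1,9,13,14,15}  (accept∈set)
'b' @ 9: {1,9,13,14,15}  (accept∈set)
'b' @ 10: {1,9,13,14,15}  (accept∈set)
'a' @ 11: {1,9,13,14,15}  (accept∈set)
final: {1,9,13,14,15}; accept 1 in set

Answer: ACCEPT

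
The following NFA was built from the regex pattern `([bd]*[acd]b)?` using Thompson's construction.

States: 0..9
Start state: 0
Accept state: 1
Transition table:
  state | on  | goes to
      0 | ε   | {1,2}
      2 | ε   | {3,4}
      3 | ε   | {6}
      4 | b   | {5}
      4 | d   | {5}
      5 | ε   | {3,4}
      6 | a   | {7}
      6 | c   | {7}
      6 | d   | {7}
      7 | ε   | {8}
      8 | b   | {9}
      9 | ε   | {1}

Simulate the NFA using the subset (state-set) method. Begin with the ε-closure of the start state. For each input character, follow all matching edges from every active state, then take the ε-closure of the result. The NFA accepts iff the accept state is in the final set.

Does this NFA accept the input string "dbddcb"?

Answer: ACCEPT

Trace:
S₀ = ε-closure({0}) = {0,1,2,3,4,6}
'd' @ 1: {3,4,5,6,7,8}
'b' @ 2: {1,3,4,5,6,9}  ✓accept
'd' @ 3: {3,4,5,6,7,8}
'd' @ 4: {3,4,5,6,7,8}
'c' @ 5: {7,8}
'b' @ 6: {1,9}  ✓accept
after full input: {1,9}  (accept=1 in)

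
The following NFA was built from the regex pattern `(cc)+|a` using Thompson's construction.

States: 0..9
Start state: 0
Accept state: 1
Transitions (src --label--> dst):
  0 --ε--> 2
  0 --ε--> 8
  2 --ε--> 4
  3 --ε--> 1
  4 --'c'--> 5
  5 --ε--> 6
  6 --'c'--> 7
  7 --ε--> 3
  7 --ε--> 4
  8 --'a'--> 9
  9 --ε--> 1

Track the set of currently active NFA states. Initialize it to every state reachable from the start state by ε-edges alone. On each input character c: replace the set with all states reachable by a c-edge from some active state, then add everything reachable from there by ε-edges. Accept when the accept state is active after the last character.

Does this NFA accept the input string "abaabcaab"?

S₀ = ε-closure({0}) = {0,2,4,8}
'a' @ 1: {1,9}  [accepting]
'b' @ 2: {}  — dead — no transitions
rest 'aabcaab' ignored (set empty)
end set {} — state 1 not in

Answer: REJECT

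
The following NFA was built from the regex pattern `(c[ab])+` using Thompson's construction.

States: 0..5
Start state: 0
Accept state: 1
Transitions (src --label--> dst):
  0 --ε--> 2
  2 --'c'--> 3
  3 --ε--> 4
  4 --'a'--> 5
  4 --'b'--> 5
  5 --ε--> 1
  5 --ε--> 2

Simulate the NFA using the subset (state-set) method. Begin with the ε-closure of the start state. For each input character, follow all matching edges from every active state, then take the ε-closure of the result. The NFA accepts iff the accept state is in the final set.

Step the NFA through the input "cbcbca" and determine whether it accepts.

Answer: ACCEPT

Derivation:
start: ε-closure({0}) = {0,2}
'c' @ 1: {3,4}
'b' @ 2: {1,2,5}  (accept∈set)
'c' @ 3: {3,4}
'b' @ 4: {1,2,5}  (accept∈set)
'c' @ 5: {3,4}
'a' @ 6: {1,2,5}  (accept∈set)
final: {1,2,5}; accept 1 in set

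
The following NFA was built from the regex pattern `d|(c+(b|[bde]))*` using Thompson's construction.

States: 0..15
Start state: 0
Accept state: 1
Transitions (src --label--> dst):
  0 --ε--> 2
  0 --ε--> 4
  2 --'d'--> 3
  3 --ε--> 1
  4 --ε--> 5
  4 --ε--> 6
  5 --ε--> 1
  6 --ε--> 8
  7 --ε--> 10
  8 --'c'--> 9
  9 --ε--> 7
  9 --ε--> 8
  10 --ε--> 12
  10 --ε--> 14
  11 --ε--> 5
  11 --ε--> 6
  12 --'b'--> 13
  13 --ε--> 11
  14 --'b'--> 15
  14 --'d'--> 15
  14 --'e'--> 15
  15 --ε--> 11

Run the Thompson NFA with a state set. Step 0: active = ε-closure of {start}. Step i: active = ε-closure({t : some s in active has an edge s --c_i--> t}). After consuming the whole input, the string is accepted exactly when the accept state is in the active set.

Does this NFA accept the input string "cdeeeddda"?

Answer: REJECT

Derivation:
S₀ = ε-closure({0}) = {0,1,2,4,5,6,8}
'c' @ 1: {7,8,9,10,12,14}
'd' @ 2: {1,5,6,8,11,15}  [accepting]
'e' @ 3: {}  — state set empty
rest 'eeddda' ignored (set empty)
end set {} — state 1 not in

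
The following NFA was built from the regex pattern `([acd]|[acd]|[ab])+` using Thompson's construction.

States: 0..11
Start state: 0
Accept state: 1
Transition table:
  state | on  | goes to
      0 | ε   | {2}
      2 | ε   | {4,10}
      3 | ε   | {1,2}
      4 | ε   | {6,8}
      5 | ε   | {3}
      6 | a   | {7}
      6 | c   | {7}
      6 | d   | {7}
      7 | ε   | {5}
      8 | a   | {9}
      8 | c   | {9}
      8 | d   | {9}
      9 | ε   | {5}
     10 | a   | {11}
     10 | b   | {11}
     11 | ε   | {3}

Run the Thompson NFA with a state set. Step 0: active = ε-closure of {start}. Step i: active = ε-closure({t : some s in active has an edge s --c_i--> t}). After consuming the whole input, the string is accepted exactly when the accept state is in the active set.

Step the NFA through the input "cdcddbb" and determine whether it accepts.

S₀ = ε-closure({0}) = {0,2,4,6,8,10}
'c' @ 1: {1,2,3,4,5,6,7,8,9,10}  (accept∈set)
'd' @ 2: {1,2,3,4,5,6,7,8,9,10}  (accept∈set)
'c' @ 3: {1,2,3,4,5,6,7,8,9,10}  (accept∈set)
'd' @ 4: {1,2,3,4,5,6,7,8,9,10}  (accept∈set)
'd' @ 5: {1,2,3,4,5,6,7,8,9,10}  (accept∈set)
'b' @ 6: {1,2,3,4,6,8,10,11}  (accept∈set)
'b' @ 7: {1,2,3,4,6,8,10,11}  (accept∈set)
after full input: {1,2,3,4,6,8,10,11}  (accept=1 in)

Answer: ACCEPT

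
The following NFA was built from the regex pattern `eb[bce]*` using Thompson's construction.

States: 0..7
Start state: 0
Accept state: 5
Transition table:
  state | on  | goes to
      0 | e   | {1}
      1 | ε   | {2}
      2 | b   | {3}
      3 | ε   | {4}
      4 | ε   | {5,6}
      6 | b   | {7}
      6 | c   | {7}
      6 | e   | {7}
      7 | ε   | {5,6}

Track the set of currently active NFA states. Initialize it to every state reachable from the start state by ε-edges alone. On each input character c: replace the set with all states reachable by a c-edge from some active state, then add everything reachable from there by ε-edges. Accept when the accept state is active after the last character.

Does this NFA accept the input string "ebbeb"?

Answer: ACCEPT

Steps:
start: ε-closure({0}) = {0}
'e' @ 1: {1,2}
'b' @ 2: {3,4,5,6}  ✓accept
'b' @ 3: {5,6,7}  ✓accept
'e' @ 4: {5,6,7}  ✓accept
'b' @ 5: {5,6,7}  ✓accept
end set {5,6,7} — state 5 in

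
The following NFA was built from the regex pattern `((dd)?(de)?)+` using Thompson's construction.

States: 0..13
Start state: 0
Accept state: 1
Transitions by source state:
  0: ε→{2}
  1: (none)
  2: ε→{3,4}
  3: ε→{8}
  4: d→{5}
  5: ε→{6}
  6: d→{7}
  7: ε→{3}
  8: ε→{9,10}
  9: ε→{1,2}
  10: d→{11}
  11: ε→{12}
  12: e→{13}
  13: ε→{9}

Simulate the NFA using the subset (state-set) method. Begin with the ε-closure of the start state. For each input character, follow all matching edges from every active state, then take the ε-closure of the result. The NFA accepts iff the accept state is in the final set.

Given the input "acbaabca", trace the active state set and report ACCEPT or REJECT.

S₀ = ε-closure({0}) = {0,1,2,3,4,8,9,10}
'a' @ 1: {}  — state set empty
rest 'cbaabca' ignored (set empty)
end set {} — state 1 not in

Answer: REJECT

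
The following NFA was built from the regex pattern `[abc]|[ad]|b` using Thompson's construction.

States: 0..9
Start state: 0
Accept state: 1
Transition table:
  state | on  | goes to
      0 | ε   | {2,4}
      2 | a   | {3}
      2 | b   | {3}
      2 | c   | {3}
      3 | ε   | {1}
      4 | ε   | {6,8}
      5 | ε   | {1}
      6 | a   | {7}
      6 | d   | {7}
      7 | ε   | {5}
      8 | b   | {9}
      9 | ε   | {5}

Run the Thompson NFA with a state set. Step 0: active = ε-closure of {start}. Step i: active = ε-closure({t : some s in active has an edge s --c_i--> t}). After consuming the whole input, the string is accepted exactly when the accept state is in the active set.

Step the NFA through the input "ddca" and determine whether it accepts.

Answer: REJECT

Derivation:
start: ε-closure({0}) = {0,2,4,6,8}
'd' @ 1: {1,5,7}  ✓accept
'd' @ 2: {}  — state set empty
rest 'ca' ignored (set empty)
final: {}; accept 1 not in set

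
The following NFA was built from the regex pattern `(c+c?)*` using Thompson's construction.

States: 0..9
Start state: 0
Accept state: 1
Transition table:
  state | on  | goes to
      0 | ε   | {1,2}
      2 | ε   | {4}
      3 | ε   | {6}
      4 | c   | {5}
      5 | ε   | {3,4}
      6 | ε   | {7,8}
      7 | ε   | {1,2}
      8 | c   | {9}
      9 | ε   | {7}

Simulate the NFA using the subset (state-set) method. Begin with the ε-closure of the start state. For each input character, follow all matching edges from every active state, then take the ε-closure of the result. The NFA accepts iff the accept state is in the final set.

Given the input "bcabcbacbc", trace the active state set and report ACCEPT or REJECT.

Answer: REJECT

Steps:
start: ε-closure({0}) = {0,1,2,4}
'b' @ 1: {}  — no active states
rest 'cabcbacbc' ignored (set empty)
end set {} — state 1 not in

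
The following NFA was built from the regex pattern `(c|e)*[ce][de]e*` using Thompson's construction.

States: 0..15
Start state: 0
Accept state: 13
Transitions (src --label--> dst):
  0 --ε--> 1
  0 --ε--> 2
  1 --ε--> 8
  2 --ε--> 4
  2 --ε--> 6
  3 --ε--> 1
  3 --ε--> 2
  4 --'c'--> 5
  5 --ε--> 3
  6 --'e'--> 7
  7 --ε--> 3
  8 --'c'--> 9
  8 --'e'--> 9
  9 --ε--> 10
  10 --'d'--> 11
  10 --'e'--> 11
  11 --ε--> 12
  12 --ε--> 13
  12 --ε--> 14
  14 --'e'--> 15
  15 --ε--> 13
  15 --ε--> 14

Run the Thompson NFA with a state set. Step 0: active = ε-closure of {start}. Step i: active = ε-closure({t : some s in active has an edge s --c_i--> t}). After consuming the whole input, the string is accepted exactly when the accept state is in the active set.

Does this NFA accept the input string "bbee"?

Answer: REJECT

Trace:
S₀ = ε-closure({0}) = {0,1,2,4,6,8}
'b' @ 1: {}  — state set empty
rest 'bee' ignored (set empty)
end set {} — state 13 not in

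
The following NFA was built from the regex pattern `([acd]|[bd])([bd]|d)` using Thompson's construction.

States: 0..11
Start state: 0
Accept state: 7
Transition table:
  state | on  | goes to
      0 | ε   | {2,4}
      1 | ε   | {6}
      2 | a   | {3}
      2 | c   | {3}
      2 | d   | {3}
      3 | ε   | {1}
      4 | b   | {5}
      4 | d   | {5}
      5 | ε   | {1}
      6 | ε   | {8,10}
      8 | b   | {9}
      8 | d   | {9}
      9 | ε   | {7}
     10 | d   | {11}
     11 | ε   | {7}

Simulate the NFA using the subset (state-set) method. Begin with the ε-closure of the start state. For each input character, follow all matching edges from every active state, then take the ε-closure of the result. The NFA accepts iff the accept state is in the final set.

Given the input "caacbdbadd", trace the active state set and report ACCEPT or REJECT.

S₀ = ε-closure({0}) = {0,2,4}
'c' @ 1: {1,3,6,8,10}
'a' @ 2: {}  — dead — no transitions
rest 'acbdbadd' ignored (set empty)
after full input: {}  (accept=7 not in)

Answer: REJECT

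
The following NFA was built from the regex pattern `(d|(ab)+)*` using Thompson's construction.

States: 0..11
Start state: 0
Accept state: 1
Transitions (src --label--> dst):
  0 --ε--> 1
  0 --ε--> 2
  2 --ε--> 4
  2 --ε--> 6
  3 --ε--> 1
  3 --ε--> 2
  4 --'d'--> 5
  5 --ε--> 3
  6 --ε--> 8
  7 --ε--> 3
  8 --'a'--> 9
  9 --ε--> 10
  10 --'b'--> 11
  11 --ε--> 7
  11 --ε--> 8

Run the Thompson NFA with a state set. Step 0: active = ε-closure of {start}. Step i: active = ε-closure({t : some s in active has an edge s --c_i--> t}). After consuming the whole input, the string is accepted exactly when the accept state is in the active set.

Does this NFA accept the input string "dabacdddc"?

initial (ε-close {0}): {0,1,2,4,6,8}
'd' @ 1: {1,2,3,4,5,6,8}  [accepting]
'a' @ 2: {9,10}
'b' @ 3: {1,2,3,4,6,7,8,11}  [accepting]
'a' @ 4: {9,10}
'c' @ 5: {}  — state set empty
rest 'dddc' ignored (set empty)
after full input: {}  (accept=1 not in)

Answer: REJECT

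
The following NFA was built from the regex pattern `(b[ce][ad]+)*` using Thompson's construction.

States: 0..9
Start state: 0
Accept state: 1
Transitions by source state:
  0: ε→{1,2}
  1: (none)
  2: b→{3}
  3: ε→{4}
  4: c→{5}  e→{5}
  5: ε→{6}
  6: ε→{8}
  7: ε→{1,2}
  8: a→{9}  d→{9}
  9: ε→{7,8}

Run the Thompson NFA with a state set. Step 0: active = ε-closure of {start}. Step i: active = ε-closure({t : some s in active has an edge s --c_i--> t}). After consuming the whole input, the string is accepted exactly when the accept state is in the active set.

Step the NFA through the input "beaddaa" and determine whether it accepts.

Answer: ACCEPT

Steps:
S₀ = ε-closure({0}) = {0,1,2}
'b' @ 1: {3,4}
'e' @ 2: {5,6,8}
'a' @ 3: {1,2,7,8,9}  (accept∈set)
'd' @ 4: {1,2,7,8,9}  (accept∈set)
'd' @ 5: {1,2,7,8,9}  (accept∈set)
'a' @ 6: {1,2,7,8,9}  (accept∈set)
'a' @ 7: {1,2,7,8,9}  (accept∈set)
after full input: {1,2,7,8,9}  (accept=1 in)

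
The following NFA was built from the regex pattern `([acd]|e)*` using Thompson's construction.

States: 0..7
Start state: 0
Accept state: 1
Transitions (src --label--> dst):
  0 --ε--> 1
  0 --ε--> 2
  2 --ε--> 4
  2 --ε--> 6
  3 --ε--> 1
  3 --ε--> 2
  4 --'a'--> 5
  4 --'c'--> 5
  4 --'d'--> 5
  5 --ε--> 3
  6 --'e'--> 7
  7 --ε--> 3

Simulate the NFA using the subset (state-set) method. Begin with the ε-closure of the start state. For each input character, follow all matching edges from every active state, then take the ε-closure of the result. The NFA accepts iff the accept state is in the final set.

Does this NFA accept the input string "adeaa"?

S₀ = ε-closure({0}) = {0,1,2,4,6}
'a' @ 1: {1,2,3,4,5,6}  [accepting]
'd' @ 2: {1,2,3,4,5,6}  [accepting]
'e' @ 3: {1,2,3,4,6,7}  [accepting]
'a' @ 4: {1,2,3,4,5,6}  [accepting]
'a' @ 5: {1,2,3,4,5,6}  [accepting]
end set {1,2,3,4,5,6} — state 1 in

Answer: ACCEPT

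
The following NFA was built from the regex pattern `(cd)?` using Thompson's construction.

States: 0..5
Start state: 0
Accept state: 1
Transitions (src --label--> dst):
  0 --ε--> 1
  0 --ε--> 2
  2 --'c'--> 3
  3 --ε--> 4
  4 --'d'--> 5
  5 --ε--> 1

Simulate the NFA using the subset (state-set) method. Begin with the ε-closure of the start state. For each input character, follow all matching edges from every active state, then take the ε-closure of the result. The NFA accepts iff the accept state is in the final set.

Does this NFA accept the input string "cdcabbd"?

Answer: REJECT

Trace:
start: ε-closure({0}) = {0,1,2}
'c' @ 1: {3,4}
'd' @ 2: {1,5}  ✓accept
'c' @ 3: {}  — state set empty
rest 'abbd' ignored (set empty)
end set {} — state 1 not in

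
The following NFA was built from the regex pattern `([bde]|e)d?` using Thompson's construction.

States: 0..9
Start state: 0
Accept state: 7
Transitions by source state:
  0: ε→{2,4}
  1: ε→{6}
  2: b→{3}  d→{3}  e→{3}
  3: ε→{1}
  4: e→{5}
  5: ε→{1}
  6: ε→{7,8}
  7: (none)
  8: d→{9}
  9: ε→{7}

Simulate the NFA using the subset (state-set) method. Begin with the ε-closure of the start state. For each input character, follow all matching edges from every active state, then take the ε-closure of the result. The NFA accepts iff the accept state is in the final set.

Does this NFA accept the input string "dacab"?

Answer: REJECT

Derivation:
S₀ = ε-closure({0}) = {0,2,4}
'd' @ 1: {1,3,6,7,8}  [accepting]
'a' @ 2: {}  — dead — no transitions
rest 'cab' ignored (set empty)
end set {} — state 7 not in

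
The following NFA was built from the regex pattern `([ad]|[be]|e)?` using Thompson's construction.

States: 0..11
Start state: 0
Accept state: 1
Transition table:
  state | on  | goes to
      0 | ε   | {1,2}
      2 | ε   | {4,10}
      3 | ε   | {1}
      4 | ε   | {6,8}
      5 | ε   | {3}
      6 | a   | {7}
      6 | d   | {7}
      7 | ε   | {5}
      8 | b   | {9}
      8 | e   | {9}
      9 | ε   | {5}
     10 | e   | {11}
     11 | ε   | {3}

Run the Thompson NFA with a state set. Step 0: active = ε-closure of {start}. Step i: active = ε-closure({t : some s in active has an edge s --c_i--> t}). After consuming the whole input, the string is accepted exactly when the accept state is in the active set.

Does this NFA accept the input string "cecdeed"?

initial (ε-close {0}): {0,1,2,4,6,8,10}
'c' @ 1: {}  — state set empty
rest 'ecdeed' ignored (set empty)
final: {}; accept 1 not in set

Answer: REJECT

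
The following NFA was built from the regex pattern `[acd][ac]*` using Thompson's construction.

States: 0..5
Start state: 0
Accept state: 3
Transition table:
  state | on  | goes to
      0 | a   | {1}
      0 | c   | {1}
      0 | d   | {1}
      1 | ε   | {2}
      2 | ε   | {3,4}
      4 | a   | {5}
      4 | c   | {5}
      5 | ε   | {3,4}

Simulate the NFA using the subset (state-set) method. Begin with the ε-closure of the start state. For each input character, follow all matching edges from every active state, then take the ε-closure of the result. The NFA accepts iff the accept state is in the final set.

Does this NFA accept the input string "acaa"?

Answer: ACCEPT

Derivation:
start: ε-closure({0}) = {0}
'a' @ 1: {1,2,3,4}  ✓accept
'c' @ 2: {3,4,5}  ✓accept
'a' @ 3: {3,4,5}  ✓accept
'a' @ 4: {3,4,5}  ✓accept
end set {3,4,5} — state 3 in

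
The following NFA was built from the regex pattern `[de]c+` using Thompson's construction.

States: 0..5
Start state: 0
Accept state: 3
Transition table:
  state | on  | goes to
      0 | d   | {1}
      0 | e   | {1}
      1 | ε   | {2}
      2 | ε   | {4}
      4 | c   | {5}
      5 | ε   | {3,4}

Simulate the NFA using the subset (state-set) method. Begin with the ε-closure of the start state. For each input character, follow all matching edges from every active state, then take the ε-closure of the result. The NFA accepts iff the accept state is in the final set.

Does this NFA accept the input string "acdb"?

initial (ε-close {0}): {0}
'a' @ 1: {}  — no active states
rest 'cdb' ignored (set empty)
final: {}; accept 3 not in set

Answer: REJECT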